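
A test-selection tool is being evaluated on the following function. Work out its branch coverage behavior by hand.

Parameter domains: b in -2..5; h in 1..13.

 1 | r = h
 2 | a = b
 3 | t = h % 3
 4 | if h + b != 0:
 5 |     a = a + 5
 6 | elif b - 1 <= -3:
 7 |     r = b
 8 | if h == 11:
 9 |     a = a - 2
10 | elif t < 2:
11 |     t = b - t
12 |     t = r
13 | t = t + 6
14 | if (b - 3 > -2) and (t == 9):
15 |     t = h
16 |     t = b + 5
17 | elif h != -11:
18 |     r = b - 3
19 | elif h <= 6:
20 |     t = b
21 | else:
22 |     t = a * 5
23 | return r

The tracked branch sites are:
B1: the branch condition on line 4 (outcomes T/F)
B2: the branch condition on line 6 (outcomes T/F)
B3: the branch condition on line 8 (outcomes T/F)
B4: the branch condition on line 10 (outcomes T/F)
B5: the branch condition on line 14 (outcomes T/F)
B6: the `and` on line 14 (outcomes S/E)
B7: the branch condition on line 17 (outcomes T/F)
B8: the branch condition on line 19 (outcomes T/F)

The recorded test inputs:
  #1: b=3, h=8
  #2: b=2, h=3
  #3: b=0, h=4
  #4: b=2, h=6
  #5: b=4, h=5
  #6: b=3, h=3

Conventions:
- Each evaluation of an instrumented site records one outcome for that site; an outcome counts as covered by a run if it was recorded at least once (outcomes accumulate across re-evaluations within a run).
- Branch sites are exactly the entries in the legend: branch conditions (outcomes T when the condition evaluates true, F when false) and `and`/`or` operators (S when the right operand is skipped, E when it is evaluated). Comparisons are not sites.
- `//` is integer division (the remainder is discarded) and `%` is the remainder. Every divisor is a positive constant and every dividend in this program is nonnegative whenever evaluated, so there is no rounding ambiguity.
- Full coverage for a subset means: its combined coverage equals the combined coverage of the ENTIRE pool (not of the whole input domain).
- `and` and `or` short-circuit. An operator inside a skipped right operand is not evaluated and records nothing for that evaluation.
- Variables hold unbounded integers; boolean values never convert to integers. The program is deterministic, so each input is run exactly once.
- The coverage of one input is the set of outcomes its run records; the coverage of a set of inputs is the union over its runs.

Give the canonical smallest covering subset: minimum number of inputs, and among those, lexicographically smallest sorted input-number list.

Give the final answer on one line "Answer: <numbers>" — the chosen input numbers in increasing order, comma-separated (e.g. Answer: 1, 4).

test 1 (b=3, h=8) fires B1->T, B3->F, B4->F, B6->E, B5->F, B7->T; hits B1=T, B3=F, B4=F, B5=F, B6=E, B7=T
test 2 (b=2, h=3) fires B1->T, B3->F, B4->T, B6->E, B5->T; hits B1=T, B3=F, B4=T, B5=T, B6=E
test 3 (b=0, h=4) fires B1->T, B3->F, B4->T, B6->S, B5->F, B7->T; hits B1=T, B3=F, B4=T, B5=F, B6=S, B7=T
test 4 (b=2, h=6) fires B1->T, B3->F, B4->T, B6->E, B5->F, B7->T; hits B1=T, B3=F, B4=T, B5=F, B6=E, B7=T
test 5 (b=4, h=5) fires B1->T, B3->F, B4->F, B6->E, B5->F, B7->T; hits B1=T, B3=F, B4=F, B5=F, B6=E, B7=T
test 6 (b=3, h=3) fires B1->T, B3->F, B4->T, B6->E, B5->T; hits B1=T, B3=F, B4=T, B5=T, B6=E
pool-wide coverage (9 outcomes): B1=T, B3=F, B4=T, B4=F, B5=T, B5=F, B6=S, B6=E, B7=T
no size-1 subset reaches all 9 outcomes (best union: 6/9)
no size-2 subset reaches all 9 outcomes (best union: 8/9)
inputs {1, 2, 3} (size 3) cover everything; no size-3 subset with a lexicographically smaller index list covers all 9

Answer: 1, 2, 3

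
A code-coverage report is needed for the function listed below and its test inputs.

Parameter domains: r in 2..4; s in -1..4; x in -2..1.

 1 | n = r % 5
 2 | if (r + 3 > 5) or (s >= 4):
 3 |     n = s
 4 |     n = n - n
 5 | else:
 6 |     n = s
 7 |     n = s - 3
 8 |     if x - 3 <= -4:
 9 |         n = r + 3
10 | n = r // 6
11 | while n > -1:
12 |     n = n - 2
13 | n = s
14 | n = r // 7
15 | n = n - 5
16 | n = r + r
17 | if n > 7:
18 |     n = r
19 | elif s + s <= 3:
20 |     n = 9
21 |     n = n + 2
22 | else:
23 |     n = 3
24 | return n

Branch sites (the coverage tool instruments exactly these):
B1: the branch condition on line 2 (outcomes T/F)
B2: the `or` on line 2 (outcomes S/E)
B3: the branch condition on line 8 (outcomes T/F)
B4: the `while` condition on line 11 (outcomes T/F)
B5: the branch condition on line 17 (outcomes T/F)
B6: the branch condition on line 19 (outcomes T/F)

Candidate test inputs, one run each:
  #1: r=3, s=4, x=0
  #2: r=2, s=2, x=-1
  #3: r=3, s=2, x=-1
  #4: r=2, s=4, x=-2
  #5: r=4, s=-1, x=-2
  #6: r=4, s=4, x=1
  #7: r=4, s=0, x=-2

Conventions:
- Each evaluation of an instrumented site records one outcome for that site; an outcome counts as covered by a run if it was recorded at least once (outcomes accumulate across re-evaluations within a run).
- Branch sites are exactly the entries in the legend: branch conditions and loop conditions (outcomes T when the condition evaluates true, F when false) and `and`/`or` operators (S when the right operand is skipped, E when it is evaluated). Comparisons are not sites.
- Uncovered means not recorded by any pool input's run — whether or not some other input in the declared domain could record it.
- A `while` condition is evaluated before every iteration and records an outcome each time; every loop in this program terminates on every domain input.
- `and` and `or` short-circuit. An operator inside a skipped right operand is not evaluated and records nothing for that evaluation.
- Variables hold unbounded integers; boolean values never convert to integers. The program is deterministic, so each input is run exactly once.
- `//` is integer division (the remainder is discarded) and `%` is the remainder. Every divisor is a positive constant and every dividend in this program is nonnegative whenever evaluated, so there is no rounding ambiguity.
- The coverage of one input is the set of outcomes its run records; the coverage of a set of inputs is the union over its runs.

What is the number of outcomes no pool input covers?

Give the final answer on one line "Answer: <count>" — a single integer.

input #1 (r=3, s=4, x=0): events B2->S, B1->T, B4->T, B4->F, B5->F, B6->F; covers B1=T, B2=S, B4=T, B4=F, B5=F, B6=F
input #2 (r=2, s=2, x=-1): events B2->E, B1->F, B3->T, B4->T, B4->F, B5->F, B6->F; covers B1=F, B2=E, B3=T, B4=T, B4=F, B5=F, B6=F
input #3 (r=3, s=2, x=-1): events B2->S, B1->T, B4->T, B4->F, B5->F, B6->F; covers B1=T, B2=S, B4=T, B4=F, B5=F, B6=F
input #4 (r=2, s=4, x=-2): events B2->E, B1->T, B4->T, B4->F, B5->F, B6->F; covers B1=T, B2=E, B4=T, B4=F, B5=F, B6=F
input #5 (r=4, s=-1, x=-2): events B2->S, B1->T, B4->T, B4->F, B5->T; covers B1=T, B2=S, B4=T, B4=F, B5=T
input #6 (r=4, s=4, x=1): events B2->S, B1->T, B4->T, B4->F, B5->T; covers B1=T, B2=S, B4=T, B4=F, B5=T
input #7 (r=4, s=0, x=-2): events B2->S, B1->T, B4->T, B4->F, B5->T; covers B1=T, B2=S, B4=T, B4=F, B5=T
union over the pool: B1=T, B1=F, B2=S, B2=E, B3=T, B4=T, B4=F, B5=T, B5=F, B6=F
uncovered (2 of 12): B3=F, B6=T

Answer: 2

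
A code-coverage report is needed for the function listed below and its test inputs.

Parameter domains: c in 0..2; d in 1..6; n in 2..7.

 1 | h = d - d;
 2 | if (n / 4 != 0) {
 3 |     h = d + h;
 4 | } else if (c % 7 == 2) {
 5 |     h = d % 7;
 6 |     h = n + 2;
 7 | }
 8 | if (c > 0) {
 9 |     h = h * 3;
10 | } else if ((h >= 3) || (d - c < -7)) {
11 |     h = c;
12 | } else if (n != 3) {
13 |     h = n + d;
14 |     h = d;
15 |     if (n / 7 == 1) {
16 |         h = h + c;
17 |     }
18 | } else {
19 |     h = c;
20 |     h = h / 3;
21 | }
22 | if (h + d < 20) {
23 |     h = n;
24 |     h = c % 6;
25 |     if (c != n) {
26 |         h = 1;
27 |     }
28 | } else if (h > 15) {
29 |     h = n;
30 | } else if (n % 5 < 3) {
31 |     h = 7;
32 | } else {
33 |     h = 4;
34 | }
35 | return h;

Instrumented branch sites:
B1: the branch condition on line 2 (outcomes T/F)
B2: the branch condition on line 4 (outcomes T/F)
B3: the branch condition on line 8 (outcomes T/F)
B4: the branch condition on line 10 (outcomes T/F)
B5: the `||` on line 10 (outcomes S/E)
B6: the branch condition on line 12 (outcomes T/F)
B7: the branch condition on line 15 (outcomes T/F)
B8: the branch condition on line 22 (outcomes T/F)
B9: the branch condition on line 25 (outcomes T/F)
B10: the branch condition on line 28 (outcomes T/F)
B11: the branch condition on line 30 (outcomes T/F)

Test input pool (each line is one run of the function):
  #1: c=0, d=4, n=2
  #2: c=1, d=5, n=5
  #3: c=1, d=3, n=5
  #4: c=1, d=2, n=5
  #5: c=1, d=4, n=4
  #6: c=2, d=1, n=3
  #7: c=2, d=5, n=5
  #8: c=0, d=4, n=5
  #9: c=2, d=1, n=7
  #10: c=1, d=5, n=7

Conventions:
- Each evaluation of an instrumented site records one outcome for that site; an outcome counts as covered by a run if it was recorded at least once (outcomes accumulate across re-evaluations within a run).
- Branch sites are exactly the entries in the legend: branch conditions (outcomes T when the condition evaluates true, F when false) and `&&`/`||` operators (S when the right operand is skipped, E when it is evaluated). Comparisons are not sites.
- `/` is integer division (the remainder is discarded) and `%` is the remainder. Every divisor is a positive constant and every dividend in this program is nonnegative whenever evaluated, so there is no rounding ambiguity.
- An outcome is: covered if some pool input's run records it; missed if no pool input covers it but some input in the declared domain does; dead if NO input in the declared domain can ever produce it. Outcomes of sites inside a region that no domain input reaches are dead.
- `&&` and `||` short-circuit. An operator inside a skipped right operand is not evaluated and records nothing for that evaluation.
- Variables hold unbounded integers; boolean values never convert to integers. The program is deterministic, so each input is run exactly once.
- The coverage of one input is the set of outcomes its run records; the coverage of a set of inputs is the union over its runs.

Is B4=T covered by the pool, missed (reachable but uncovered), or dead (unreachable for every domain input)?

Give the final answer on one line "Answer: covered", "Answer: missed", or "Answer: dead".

B4=T is recorded by pool input(s) 8 -> covered

Answer: covered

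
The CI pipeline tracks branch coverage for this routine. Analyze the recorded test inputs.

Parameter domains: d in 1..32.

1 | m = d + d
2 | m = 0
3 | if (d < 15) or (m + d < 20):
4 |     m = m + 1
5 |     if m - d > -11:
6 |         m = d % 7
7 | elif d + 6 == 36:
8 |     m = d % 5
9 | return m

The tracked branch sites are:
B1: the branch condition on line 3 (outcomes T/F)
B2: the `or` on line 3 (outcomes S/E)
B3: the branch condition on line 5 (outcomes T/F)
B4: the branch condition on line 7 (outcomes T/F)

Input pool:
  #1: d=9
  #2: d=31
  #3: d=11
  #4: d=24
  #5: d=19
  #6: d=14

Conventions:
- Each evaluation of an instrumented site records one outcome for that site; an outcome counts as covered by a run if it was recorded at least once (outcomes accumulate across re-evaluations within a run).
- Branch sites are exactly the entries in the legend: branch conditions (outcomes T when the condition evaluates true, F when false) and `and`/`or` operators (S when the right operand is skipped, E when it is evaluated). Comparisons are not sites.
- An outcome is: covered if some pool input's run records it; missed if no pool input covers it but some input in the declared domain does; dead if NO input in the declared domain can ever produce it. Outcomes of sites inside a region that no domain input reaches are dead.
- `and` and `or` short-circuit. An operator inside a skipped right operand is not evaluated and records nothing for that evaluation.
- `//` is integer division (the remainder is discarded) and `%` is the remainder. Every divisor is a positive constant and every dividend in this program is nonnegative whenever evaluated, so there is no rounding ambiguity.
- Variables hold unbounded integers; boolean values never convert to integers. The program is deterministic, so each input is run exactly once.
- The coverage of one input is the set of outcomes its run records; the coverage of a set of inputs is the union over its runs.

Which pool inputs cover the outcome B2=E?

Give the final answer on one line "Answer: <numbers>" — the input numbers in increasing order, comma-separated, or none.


input #1 (d=9): misses B2=E
input #2 (d=31): covers B2=E
input #3 (d=11): misses B2=E
input #4 (d=24): covers B2=E
input #5 (d=19): covers B2=E
input #6 (d=14): misses B2=E
Answer: 2, 4, 5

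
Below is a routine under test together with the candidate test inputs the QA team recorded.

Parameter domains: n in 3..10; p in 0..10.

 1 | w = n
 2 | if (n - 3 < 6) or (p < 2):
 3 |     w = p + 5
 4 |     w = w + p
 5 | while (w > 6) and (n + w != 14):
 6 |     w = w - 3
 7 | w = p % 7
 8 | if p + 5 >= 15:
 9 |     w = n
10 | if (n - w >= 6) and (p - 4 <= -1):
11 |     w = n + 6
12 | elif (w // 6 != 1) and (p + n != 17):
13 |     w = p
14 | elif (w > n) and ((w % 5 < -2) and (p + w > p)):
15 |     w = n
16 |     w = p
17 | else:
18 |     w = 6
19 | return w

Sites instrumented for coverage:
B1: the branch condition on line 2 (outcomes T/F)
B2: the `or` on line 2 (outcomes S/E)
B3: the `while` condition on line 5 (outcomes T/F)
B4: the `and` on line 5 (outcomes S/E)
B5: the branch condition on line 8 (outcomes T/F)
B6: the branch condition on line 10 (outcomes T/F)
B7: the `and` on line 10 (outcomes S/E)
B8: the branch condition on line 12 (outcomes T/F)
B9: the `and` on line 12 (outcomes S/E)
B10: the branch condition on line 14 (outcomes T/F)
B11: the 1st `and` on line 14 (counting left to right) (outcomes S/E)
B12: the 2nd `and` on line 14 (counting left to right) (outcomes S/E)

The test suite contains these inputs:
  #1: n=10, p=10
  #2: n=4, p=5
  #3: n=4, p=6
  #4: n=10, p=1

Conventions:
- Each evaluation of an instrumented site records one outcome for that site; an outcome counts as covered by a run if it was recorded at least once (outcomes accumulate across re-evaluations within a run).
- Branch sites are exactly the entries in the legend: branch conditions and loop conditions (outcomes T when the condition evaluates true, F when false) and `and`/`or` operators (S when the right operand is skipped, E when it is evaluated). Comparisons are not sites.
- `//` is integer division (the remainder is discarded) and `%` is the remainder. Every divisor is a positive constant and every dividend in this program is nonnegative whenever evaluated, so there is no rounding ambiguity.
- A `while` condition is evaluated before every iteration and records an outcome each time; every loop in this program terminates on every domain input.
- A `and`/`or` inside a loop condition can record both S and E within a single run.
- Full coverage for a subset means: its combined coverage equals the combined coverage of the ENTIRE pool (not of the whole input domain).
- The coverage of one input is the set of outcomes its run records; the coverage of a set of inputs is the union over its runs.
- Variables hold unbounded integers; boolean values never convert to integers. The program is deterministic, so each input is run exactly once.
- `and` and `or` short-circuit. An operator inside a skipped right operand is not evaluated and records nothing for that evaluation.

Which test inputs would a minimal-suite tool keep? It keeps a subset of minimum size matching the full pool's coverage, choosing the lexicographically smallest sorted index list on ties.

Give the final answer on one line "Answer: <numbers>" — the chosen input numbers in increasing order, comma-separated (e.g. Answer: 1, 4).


#1 (n=10, p=10) -> B2->E, B1->F, B4->E, B3->T, B4->E, B3->T, B4->S, B3->F, B5->T, B7->S, B6->F, B9->S, B8->F, B11->S, ...; covered: B1=F, B2=E, B3=T, B3=F, B4=S, B4=E, B5=T, B6=F, B7=S, B8=F, B9=S, B10=F, B11=S
#2 (n=4, p=5) -> B2->S, B1->T, B4->E, B3->T, B4->E, B3->T, B4->E, B3->T, B4->S, B3->F, B5->F, B7->S, B6->F, B9->E, ...; covered: B1=T, B2=S, B3=T, B3=F, B4=S, B4=E, B5=F, B6=F, B7=S, B8=T, B9=E
#3 (n=4, p=6) -> B2->S, B1->T, B4->E, B3->T, B4->E, B3->T, B4->E, B3->T, B4->E, B3->T, B4->S, B3->F, B5->F, B7->S, ...; covered: B1=T, B2=S, B3=T, B3=F, B4=S, B4=E, B5=F, B6=F, B7=S, B8=F, B9=S, B10=F, B11=E, B12=S
#4 (n=10, p=1) -> B2->E, B1->T, B4->E, B3->T, B4->S, B3->F, B5->F, B7->E, B6->T; covered: B1=T, B2=E, B3=T, B3=F, B4=S, B4=E, B5=F, B6=T, B7=E
pool-wide coverage (22 outcomes): B1=T, B1=F, B2=S, B2=E, B3=T, B3=F, B4=S, B4=E, B5=T, B5=F, B6=T, B6=F, B7=S, B7=E, B8=T, B8=F, B9=S, B9=E, B10=F, B11=S, B11=E, B12=S
checked all size-1 subsets: none covers 22 outcomes (max 14/22)
checked all size-2 subsets: none covers 22 outcomes (max 18/22)
checked all size-3 subsets: none covers 22 outcomes (max 20/22)
inputs {1, 2, 3, 4} (size 4) cover everything; no size-4 subset with a lexicographically smaller index list covers all 22
Answer: 1, 2, 3, 4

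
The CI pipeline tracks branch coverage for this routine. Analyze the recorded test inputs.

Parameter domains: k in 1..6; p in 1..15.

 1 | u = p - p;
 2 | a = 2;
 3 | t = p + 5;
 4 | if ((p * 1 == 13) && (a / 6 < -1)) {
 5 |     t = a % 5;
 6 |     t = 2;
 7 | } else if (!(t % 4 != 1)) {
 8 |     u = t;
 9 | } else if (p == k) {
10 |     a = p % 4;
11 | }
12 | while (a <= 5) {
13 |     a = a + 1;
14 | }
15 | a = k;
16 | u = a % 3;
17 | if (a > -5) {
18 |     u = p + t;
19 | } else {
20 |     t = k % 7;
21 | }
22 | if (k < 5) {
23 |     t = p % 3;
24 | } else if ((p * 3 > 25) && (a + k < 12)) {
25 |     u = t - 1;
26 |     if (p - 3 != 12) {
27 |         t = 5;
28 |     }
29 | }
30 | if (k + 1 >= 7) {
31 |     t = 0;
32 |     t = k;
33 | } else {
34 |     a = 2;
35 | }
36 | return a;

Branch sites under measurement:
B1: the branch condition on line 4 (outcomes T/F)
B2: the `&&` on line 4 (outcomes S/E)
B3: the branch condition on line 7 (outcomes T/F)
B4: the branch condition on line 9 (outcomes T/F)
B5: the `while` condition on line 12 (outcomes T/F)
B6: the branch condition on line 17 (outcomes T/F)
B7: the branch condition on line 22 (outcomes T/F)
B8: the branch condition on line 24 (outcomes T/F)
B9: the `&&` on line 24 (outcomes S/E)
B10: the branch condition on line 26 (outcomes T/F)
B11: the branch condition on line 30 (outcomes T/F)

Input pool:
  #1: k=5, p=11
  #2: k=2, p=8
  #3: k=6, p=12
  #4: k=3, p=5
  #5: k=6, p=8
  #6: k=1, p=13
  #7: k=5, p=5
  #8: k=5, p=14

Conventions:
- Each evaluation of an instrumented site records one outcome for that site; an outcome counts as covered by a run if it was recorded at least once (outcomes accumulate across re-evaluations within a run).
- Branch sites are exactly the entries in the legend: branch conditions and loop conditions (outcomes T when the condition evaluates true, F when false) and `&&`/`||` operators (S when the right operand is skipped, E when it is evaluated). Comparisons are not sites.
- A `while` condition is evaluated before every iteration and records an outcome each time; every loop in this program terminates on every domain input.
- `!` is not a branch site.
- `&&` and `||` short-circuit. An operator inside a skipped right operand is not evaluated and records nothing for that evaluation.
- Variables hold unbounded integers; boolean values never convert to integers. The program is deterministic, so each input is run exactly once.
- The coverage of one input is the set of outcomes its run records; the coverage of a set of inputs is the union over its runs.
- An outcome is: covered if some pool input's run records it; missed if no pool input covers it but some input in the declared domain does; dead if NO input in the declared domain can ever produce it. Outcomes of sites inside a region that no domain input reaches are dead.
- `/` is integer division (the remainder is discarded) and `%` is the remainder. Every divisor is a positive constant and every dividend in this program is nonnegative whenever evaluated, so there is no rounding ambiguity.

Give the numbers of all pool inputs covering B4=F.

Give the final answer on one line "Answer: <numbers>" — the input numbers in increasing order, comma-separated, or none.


input #1 (k=5, p=11): records B4=F
input #2 (k=2, p=8): does not record B4=F
input #3 (k=6, p=12): does not record B4=F
input #4 (k=3, p=5): records B4=F
input #5 (k=6, p=8): does not record B4=F
input #6 (k=1, p=13): records B4=F
input #7 (k=5, p=5): does not record B4=F
input #8 (k=5, p=14): records B4=F
Answer: 1, 4, 6, 8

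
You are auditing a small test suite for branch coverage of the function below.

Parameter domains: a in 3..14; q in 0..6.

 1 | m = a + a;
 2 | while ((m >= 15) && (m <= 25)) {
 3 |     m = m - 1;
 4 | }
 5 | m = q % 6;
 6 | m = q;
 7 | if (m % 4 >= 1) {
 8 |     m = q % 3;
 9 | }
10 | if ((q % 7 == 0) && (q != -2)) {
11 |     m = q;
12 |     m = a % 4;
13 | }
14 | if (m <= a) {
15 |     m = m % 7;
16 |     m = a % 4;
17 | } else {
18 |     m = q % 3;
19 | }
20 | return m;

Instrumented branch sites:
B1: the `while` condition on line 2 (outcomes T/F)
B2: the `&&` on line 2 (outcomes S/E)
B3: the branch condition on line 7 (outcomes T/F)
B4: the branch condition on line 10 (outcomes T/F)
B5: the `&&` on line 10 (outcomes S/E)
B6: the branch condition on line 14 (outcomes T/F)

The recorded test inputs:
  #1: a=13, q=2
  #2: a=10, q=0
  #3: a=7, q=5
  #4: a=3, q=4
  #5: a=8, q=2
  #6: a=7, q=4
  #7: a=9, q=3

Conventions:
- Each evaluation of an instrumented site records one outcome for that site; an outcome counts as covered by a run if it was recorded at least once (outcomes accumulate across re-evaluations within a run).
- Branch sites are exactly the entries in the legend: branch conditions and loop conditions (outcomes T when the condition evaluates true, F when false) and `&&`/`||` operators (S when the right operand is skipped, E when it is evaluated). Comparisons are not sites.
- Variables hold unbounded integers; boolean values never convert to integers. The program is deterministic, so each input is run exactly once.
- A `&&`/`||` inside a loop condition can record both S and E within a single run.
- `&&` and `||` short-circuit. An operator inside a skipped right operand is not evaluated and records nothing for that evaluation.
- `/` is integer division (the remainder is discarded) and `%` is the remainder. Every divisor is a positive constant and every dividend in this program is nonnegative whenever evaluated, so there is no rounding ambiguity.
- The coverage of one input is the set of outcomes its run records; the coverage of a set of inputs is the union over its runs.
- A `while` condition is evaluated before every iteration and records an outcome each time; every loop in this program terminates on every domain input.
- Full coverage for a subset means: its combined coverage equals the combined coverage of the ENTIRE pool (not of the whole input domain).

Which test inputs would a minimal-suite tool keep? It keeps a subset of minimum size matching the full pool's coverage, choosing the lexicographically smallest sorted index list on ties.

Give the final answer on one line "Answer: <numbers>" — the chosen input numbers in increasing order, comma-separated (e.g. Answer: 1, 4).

run #1 (a=13, q=2) runs B2->E, B1->F, B3->T, B5->S, B4->F, B6->T; records B1=F, B2=E, B3=T, B4=F, B5=S, B6=T
run #2 (a=10, q=0) runs B2->E, B1->T, B2->E, B1->T, B2->E, B1->T, B2->E, B1->T, B2->E, B1->T, B2->E, B1->T, B2->S, B1->F, ...; records B1=T, B1=F, B2=S, B2=E, B3=F, B4=T, B5=E, B6=T
run #3 (a=7, q=5) runs B2->S, B1->F, B3->T, B5->S, B4->F, B6->T; records B1=F, B2=S, B3=T, B4=F, B5=S, B6=T
run #4 (a=3, q=4) runs B2->S, B1->F, B3->F, B5->S, B4->F, B6->F; records B1=F, B2=S, B3=F, B4=F, B5=S, B6=F
run #5 (a=8, q=2) runs B2->E, B1->T, B2->E, B1->T, B2->S, B1->F, B3->T, B5->S, B4->F, B6->T; records B1=T, B1=F, B2=S, B2=E, B3=T, B4=F, B5=S, B6=T
run #6 (a=7, q=4) runs B2->S, B1->F, B3->F, B5->S, B4->F, B6->T; records B1=F, B2=S, B3=F, B4=F, B5=S, B6=T
run #7 (a=9, q=3) runs B2->E, B1->T, B2->E, B1->T, B2->E, B1->T, B2->E, B1->T, B2->S, B1->F, B3->T, B5->S, B4->F, B6->T; records B1=T, B1=F, B2=S, B2=E, B3=T, B4=F, B5=S, B6=T
the full pool covers 12 outcomes: B1=T, B1=F, B2=S, B2=E, B3=T, B3=F, B4=T, B4=F, B5=S, B5=E, B6=T, B6=F
every size-1 subset falls short of the 12 outcomes (best: 8/12)
every size-2 subset falls short of the 12 outcomes (best: 11/12)
the canonical winner is {1, 2, 4}: size 3, full 12-outcome coverage, earliest index list among size-3 covers

Answer: 1, 2, 4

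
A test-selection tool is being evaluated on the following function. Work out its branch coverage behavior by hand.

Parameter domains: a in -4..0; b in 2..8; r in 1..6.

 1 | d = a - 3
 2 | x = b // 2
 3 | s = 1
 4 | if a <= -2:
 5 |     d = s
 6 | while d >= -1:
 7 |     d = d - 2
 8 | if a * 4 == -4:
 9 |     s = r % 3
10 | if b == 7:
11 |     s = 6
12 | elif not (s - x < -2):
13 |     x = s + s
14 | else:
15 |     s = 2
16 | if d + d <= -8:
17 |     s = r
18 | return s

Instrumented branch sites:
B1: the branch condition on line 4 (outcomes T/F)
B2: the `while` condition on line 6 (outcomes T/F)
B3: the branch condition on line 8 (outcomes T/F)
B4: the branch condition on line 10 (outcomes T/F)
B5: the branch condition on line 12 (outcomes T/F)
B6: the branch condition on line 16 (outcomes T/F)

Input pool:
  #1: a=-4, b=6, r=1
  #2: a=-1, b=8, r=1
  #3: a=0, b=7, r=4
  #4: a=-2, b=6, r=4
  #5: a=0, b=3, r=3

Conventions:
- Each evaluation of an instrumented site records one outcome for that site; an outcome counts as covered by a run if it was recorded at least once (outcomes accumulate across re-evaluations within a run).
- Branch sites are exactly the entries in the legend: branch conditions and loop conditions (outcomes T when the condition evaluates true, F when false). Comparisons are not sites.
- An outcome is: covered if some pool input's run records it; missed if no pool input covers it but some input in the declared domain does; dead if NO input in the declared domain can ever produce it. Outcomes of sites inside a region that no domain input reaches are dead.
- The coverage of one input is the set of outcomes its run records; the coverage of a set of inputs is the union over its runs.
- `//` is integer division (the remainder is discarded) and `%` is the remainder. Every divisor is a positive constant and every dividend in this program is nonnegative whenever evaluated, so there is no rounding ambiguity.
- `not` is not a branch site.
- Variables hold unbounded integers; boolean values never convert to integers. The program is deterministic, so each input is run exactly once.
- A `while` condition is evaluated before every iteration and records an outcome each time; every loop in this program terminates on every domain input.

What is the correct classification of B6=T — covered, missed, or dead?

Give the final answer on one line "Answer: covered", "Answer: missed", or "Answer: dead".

B6=T is recorded by pool input(s) 2 -> covered

Answer: covered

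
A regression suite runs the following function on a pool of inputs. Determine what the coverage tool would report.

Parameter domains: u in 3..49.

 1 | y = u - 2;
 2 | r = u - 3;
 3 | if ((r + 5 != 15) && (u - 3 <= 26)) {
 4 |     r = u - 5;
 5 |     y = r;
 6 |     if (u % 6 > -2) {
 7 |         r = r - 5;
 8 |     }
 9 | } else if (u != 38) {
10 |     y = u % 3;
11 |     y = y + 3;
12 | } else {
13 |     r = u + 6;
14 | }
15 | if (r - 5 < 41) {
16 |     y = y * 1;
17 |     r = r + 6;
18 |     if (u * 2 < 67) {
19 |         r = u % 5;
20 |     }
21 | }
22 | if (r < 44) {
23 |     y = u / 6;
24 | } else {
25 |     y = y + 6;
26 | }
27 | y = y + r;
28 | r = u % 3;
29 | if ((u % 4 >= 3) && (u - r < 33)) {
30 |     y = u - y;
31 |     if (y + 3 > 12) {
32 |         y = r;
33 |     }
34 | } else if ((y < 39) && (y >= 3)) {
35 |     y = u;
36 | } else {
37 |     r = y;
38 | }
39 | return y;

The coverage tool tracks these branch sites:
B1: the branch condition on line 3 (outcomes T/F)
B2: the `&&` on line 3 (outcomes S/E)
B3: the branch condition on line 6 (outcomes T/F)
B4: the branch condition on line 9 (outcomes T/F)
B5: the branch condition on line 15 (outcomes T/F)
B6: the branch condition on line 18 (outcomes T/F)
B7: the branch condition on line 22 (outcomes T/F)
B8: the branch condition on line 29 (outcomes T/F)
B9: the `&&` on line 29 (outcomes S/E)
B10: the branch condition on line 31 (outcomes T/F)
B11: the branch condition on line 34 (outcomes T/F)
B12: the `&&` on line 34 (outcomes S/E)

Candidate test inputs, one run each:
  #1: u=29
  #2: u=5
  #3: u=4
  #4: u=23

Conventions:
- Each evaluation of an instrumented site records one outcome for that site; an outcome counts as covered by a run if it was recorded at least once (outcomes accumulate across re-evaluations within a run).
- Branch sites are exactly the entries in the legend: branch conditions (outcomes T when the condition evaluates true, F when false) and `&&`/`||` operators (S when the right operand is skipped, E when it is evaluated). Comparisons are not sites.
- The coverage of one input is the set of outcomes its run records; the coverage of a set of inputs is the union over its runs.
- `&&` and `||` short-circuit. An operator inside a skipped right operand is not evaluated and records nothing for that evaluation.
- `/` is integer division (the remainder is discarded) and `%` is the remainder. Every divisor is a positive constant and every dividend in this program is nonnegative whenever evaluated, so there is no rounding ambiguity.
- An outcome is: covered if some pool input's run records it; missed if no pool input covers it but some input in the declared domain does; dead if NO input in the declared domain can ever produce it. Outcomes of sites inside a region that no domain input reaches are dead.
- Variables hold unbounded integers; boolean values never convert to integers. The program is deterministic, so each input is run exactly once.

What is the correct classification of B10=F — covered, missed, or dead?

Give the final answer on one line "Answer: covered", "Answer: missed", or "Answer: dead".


no pool input records B10=F
but domain input (u=3) does record it -> reachable, so missed
Answer: missed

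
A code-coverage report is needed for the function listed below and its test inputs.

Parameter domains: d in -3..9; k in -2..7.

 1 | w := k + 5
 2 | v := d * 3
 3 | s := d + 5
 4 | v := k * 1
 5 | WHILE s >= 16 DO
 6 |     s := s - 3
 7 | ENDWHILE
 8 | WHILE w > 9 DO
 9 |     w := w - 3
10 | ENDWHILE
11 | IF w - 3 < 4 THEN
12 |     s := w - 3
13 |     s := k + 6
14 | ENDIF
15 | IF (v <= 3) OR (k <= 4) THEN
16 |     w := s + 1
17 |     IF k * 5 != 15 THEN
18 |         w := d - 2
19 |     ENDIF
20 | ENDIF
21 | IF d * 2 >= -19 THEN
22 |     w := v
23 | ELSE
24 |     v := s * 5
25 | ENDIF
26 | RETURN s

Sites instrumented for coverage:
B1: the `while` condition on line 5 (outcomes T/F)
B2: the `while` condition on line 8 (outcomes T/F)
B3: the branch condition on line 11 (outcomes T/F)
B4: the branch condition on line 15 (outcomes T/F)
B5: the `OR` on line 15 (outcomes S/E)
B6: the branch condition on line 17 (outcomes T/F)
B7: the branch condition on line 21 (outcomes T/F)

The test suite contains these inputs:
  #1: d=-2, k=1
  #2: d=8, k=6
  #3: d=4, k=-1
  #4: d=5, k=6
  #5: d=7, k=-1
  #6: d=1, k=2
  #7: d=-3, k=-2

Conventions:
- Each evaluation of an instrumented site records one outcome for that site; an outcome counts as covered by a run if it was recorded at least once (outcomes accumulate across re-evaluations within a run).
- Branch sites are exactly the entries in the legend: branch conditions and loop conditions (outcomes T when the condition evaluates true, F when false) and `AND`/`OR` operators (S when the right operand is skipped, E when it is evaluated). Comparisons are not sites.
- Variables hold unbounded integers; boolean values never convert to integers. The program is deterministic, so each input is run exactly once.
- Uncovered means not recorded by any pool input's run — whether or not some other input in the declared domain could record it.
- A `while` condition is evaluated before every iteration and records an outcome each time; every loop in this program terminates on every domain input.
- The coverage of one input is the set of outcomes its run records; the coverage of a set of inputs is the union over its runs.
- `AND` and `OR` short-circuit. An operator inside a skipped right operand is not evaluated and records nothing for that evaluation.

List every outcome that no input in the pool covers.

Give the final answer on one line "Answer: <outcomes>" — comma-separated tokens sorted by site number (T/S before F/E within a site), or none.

run #1 (d=-2, k=1) records B1=F, B2=F, B3=T, B4=T, B5=S, B6=T, B7=T
run #2 (d=8, k=6) records B1=F, B2=T, B2=F, B3=F, B4=F, B5=E, B7=T
run #3 (d=4, k=-1) records B1=F, B2=F, B3=T, B4=T, B5=S, B6=T, B7=T
run #4 (d=5, k=6) records B1=F, B2=T, B2=F, B3=F, B4=F, B5=E, B7=T
run #5 (d=7, k=-1) records B1=F, B2=F, B3=T, B4=T, B5=S, B6=T, B7=T
run #6 (d=1, k=2) records B1=F, B2=F, B3=F, B4=T, B5=S, B6=T, B7=T
run #7 (d=-3, k=-2) records B1=F, B2=F, B3=T, B4=T, B5=S, B6=T, B7=T
union over the pool: B1=F, B2=T, B2=F, B3=T, B3=F, B4=T, B4=F, B5=S, B5=E, B6=T, B7=T
uncovered (3 of 14): B1=T, B6=F, B7=F

Answer: B1=T, B6=F, B7=F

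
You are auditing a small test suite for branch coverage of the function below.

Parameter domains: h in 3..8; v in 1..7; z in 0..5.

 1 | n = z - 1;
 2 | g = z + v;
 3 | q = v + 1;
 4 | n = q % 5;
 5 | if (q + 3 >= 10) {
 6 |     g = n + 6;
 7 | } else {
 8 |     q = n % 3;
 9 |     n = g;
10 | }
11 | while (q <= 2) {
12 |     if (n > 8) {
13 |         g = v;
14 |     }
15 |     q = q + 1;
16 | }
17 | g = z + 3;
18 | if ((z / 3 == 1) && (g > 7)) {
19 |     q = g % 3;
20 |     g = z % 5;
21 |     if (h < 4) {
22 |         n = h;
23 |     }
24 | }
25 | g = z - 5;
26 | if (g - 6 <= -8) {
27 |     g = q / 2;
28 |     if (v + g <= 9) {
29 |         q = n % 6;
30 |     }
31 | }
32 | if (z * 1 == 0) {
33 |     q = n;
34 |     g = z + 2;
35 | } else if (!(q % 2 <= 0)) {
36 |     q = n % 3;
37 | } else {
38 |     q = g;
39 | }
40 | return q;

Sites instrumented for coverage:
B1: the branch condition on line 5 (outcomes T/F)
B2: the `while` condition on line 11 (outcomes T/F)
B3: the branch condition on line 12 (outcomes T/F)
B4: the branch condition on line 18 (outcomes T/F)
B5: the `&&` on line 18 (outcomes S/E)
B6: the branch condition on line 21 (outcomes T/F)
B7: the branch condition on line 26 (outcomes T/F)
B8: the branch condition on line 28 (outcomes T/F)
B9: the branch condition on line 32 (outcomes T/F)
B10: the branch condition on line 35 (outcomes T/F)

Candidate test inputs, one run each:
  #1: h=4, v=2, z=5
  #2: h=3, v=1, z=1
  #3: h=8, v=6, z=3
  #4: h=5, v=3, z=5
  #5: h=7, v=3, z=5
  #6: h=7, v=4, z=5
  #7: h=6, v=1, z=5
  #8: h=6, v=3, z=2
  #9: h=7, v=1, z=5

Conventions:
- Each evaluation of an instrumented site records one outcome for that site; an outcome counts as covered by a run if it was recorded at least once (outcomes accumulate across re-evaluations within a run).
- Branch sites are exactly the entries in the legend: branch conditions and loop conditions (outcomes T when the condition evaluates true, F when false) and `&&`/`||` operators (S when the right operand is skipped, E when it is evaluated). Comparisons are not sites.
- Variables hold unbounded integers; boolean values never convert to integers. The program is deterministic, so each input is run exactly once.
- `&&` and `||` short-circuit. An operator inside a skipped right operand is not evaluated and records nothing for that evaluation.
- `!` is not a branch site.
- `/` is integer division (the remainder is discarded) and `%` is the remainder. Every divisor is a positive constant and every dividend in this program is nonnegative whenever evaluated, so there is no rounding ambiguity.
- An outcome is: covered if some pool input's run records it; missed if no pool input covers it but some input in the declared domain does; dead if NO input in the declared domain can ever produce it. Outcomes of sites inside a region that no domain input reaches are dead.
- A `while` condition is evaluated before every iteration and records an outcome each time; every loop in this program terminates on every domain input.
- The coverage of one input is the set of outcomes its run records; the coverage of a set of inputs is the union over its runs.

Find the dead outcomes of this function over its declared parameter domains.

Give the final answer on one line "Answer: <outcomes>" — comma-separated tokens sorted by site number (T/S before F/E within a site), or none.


exhaustive pass over the 252-input domain:
  reachable outcomes have witnesses, e.g. B1=T (e.g. h=3, v=6, z=0), B1=F (e.g. h=3, v=1, z=0), B2=T (e.g. h=3, v=1, z=0), B2=F (e.g. h=3, v=1, z=0)
Answer: none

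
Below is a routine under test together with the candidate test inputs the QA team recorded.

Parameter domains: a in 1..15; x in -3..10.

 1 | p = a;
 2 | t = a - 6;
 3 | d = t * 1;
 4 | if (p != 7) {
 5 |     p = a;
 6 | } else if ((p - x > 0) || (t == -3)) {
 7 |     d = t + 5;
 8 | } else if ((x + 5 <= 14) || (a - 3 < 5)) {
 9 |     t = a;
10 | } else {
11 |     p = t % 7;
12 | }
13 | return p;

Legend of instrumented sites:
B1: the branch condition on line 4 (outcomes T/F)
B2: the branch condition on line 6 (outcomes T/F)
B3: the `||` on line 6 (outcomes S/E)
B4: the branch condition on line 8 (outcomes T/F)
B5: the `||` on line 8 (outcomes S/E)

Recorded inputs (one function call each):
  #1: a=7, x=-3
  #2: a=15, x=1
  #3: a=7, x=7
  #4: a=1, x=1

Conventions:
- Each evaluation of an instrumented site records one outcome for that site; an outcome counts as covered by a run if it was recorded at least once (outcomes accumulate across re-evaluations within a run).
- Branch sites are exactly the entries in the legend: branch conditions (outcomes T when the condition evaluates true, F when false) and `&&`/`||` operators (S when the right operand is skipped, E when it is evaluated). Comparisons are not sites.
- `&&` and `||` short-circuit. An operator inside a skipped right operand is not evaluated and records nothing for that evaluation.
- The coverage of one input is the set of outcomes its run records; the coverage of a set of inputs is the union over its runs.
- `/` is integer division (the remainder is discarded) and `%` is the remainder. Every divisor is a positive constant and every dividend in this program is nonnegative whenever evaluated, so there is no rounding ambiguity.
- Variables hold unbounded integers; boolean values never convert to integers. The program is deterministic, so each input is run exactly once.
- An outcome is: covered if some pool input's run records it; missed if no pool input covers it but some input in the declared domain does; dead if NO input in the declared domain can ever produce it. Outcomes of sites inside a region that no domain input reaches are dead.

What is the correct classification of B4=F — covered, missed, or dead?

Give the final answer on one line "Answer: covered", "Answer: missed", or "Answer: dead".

no pool input records B4=F
checking all 210 inputs in the declared domain: B4=F is never recorded -> dead

Answer: dead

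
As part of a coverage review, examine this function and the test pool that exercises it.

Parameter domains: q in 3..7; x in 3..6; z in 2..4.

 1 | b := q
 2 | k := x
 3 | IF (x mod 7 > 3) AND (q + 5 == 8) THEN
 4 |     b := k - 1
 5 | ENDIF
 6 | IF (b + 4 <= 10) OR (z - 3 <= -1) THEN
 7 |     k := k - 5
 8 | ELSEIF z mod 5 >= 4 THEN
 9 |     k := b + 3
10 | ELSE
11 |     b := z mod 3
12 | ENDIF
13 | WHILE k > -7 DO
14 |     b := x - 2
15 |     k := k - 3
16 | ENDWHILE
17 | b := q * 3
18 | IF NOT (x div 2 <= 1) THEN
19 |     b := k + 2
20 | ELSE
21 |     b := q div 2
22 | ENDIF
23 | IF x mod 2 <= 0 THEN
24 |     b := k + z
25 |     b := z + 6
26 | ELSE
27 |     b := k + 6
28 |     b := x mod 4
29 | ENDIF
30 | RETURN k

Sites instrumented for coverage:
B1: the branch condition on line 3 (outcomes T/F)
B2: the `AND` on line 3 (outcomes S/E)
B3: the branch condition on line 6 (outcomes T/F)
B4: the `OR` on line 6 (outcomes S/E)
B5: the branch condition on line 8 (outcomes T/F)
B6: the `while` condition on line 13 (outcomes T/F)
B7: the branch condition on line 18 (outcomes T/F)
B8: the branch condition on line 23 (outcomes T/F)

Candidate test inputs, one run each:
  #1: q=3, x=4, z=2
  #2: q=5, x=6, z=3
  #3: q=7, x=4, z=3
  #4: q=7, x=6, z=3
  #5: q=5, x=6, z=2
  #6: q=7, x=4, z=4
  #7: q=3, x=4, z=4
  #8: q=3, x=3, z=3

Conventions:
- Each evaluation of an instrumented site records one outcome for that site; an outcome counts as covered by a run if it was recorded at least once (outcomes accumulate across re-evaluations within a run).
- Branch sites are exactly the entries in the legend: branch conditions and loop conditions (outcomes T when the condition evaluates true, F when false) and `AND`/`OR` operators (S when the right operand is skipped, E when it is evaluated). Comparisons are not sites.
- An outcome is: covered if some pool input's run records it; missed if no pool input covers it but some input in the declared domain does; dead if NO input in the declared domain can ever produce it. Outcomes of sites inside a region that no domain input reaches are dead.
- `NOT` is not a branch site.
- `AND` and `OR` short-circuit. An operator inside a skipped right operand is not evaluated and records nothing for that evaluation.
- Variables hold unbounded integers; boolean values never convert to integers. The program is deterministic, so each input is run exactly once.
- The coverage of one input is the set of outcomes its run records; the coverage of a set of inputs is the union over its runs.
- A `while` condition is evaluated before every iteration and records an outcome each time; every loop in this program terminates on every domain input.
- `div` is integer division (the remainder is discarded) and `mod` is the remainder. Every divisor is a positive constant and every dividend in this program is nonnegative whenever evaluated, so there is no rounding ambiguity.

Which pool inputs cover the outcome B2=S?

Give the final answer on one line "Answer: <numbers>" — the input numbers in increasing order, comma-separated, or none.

input #1 (q=3, x=4, z=2): misses B2=S
input #2 (q=5, x=6, z=3): misses B2=S
input #3 (q=7, x=4, z=3): misses B2=S
input #4 (q=7, x=6, z=3): misses B2=S
input #5 (q=5, x=6, z=2): misses B2=S
input #6 (q=7, x=4, z=4): misses B2=S
input #7 (q=3, x=4, z=4): misses B2=S
input #8 (q=3, x=3, z=3): covers B2=S

Answer: 8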